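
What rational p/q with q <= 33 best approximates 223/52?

Expand x = 223/52 as a continued fraction with the Euclidean algorithm:
  223 = 4*52 + 15, so a_0 = 4.
  52 = 3*15 + 7, so a_1 = 3.
  15 = 2*7 + 1, so a_2 = 2.
  7 = 7*1 + 0, so a_3 = 7.
so x = [4; 3, 2, 7].
Convergents (p_i = a_i*p_{i-1} + p_{i-2}, q_i = a_i*q_{i-1} + q_{i-2} with p_{-2}=0, p_{-1}=1, q_{-2}=1, q_{-1}=0), until the denominator exceeds 33:
  i=0: a_0=4, p_0 = 4*1 + 0 = 4, q_0 = 4*0 + 1 = 1.
  i=1: a_1=3, p_1 = 3*4 + 1 = 13, q_1 = 3*1 + 0 = 3.
  i=2: a_2=2, p_2 = 2*13 + 4 = 30, q_2 = 2*3 + 1 = 7.
  i=3: a_3=7, p_3 = 7*30 + 13 = 223, q_3 = 7*7 + 3 = 52.
q_3 = 52 > 33, so the last convergent with denominator <= 33 is p_2/q_2 = 30/7.
The closest fraction with denominator <= 33 is either p_2/q_2 or the intermediate fraction (k*p_2 + p_1)/(k*q_2 + q_1) with the largest k >= 1 whose denominator stays <= 33; these approach x as k grows, and every other convergent or intermediate fraction in range is farther away.
Largest k: floor((33 - q_1)/q_2) = floor((33 - 3)/7) = 4.
That gives (4*30 + 13)/(4*7 + 3) = 133/31.
Compare the errors: |x - 30/7| = |223*7 - 30*52|/(52*7) = 1/364, and |x - 133/31| = |223*31 - 133*52|/(52*31) = 3/1612.
Cross-multiplying, 3*364 = 1092 < 1612 = 1*1612, so 3/1612 is smaller: the intermediate fraction 133/31 is closer to x than 30/7.

133/31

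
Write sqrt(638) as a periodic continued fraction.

Write x_i = (sqrt(638) + m_i)/d_i with (m_0, d_0) = (0, 1). a_0 = floor(sqrt(638)) = 25, since 25^2 = 625 <= 638 < 676 = 26^2.
Iterate m_{i+1} = d_i*a_i - m_i, d_{i+1} = (638 - m_{i+1}^2)/d_i, a_{i+1} = floor((a_0 + m_{i+1})/d_{i+1}):
  m_1 = 1*25 - 0 = 25, d_1 = (638 - 25^2)/1 = 13/1 = 13, a_1 = floor((25 + 25)/13) = 3.
  m_2 = 13*3 - 25 = 14, d_2 = (638 - 14^2)/13 = 442/13 = 34, a_2 = floor((25 + 14)/34) = 1.
  m_3 = 34*1 - 14 = 20, d_3 = (638 - 20^2)/34 = 238/34 = 7, a_3 = floor((25 + 20)/7) = 6.
  m_4 = 7*6 - 20 = 22, d_4 = (638 - 22^2)/7 = 154/7 = 22, a_4 = floor((25 + 22)/22) = 2.
  m_5 = 22*2 - 22 = 22, d_5 = (638 - 22^2)/22 = 154/22 = 7, a_5 = floor((25 + 22)/7) = 6.
  m_6 = 7*6 - 22 = 20, d_6 = (638 - 20^2)/7 = 238/7 = 34, a_6 = floor((25 + 20)/34) = 1.
  m_7 = 34*1 - 20 = 14, d_7 = (638 - 14^2)/34 = 442/34 = 13, a_7 = floor((25 + 14)/13) = 3.
  m_8 = 13*3 - 14 = 25, d_8 = (638 - 25^2)/13 = 13/13 = 1, a_8 = floor((25 + 25)/1) = 50.
  m_9 = 1*50 - 25 = 25, d_9 = (638 - 25^2)/1 = 13/1 = 13: (m_9, d_9) = (m_1, d_1) = (25, 13), so from here the quotients repeat a_1, ..., a_8; the period length is 8.
Hence the expansion of sqrt(638) is a_0 = 25 followed by the repeating block 3, 1, 6, 2, 6, 1, 3, 50 (period 8).

[25; (3, 1, 6, 2, 6, 1, 3, 50)]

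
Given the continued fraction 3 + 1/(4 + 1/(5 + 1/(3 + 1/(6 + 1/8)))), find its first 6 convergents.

3/1, 13/4, 68/21, 217/67, 1370/423, 11177/3451

Using the convergent recurrence p_i = a_i*p_{i-1} + p_{i-2}, q_i = a_i*q_{i-1} + q_{i-2} with p_{-2}=0, p_{-1}=1, q_{-2}=1, q_{-1}=0:
  i=0: a_0=3, p_0 = 3*1 + 0 = 3, q_0 = 3*0 + 1 = 1.
  i=1: a_1=4, p_1 = 4*3 + 1 = 13, q_1 = 4*1 + 0 = 4.
  i=2: a_2=5, p_2 = 5*13 + 3 = 68, q_2 = 5*4 + 1 = 21.
  i=3: a_3=3, p_3 = 3*68 + 13 = 217, q_3 = 3*21 + 4 = 67.
  i=4: a_4=6, p_4 = 6*217 + 68 = 1370, q_4 = 6*67 + 21 = 423.
  i=5: a_5=8, p_5 = 8*1370 + 217 = 11177, q_5 = 8*423 + 67 = 3451.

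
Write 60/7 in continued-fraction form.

[8; 1, 1, 3]

Run the Euclidean algorithm on 60 and 7; the successive quotients are the partial quotients a_0, a_1, ... (each step inverts the fractional part left over by the previous one):
  60 = 8*7 + 4, so a_0 = 8.
  7 = 1*4 + 3, so a_1 = 1.
  4 = 1*3 + 1, so a_2 = 1.
  3 = 3*1 + 0, so a_3 = 3.
The remainder reaches 0 after 4 divisions, so the expansion has 4 partial quotients, read off in order.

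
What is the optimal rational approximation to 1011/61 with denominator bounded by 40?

Expand x = 1011/61 as a continued fraction with the Euclidean algorithm:
  1011 = 16*61 + 35, so a_0 = 16.
  61 = 1*35 + 26, so a_1 = 1.
  35 = 1*26 + 9, so a_2 = 1.
  26 = 2*9 + 8, so a_3 = 2.
  9 = 1*8 + 1, so a_4 = 1.
  8 = 8*1 + 0, so a_5 = 8.
so x = [16; 1, 1, 2, 1, 8].
Convergents (p_i = a_i*p_{i-1} + p_{i-2}, q_i = a_i*q_{i-1} + q_{i-2} with p_{-2}=0, p_{-1}=1, q_{-2}=1, q_{-1}=0), until the denominator exceeds 40:
  i=0: a_0=16, p_0 = 16*1 + 0 = 16, q_0 = 16*0 + 1 = 1.
  i=1: a_1=1, p_1 = 1*16 + 1 = 17, q_1 = 1*1 + 0 = 1.
  i=2: a_2=1, p_2 = 1*17 + 16 = 33, q_2 = 1*1 + 1 = 2.
  i=3: a_3=2, p_3 = 2*33 + 17 = 83, q_3 = 2*2 + 1 = 5.
  i=4: a_4=1, p_4 = 1*83 + 33 = 116, q_4 = 1*5 + 2 = 7.
  i=5: a_5=8, p_5 = 8*116 + 83 = 1011, q_5 = 8*7 + 5 = 61.
q_5 = 61 > 40, so the last convergent with denominator <= 40 is p_4/q_4 = 116/7.
The closest fraction with denominator <= 40 is either p_4/q_4 or the intermediate fraction (k*p_4 + p_3)/(k*q_4 + q_3) with the largest k >= 1 whose denominator stays <= 40; these approach x as k grows, and every other convergent or intermediate fraction in range is farther away.
Largest k: floor((40 - q_3)/q_4) = floor((40 - 5)/7) = 5.
That gives (5*116 + 83)/(5*7 + 5) = 663/40.
Compare the errors: |x - 116/7| = |1011*7 - 116*61|/(61*7) = 1/427, and |x - 663/40| = |1011*40 - 663*61|/(61*40) = 3/2440.
Cross-multiplying, 3*427 = 1281 < 2440 = 1*2440, so 3/2440 is smaller: the intermediate fraction 663/40 is closer to x than 116/7.

663/40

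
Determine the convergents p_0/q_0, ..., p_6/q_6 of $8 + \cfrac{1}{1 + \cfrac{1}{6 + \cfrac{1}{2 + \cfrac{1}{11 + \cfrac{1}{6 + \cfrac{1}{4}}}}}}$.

Using the convergent recurrence p_i = a_i*p_{i-1} + p_{i-2}, q_i = a_i*q_{i-1} + q_{i-2} with p_{-2}=0, p_{-1}=1, q_{-2}=1, q_{-1}=0:
  i=0: a_0=8, p_0 = 8*1 + 0 = 8, q_0 = 8*0 + 1 = 1.
  i=1: a_1=1, p_1 = 1*8 + 1 = 9, q_1 = 1*1 + 0 = 1.
  i=2: a_2=6, p_2 = 6*9 + 8 = 62, q_2 = 6*1 + 1 = 7.
  i=3: a_3=2, p_3 = 2*62 + 9 = 133, q_3 = 2*7 + 1 = 15.
  i=4: a_4=11, p_4 = 11*133 + 62 = 1525, q_4 = 11*15 + 7 = 172.
  i=5: a_5=6, p_5 = 6*1525 + 133 = 9283, q_5 = 6*172 + 15 = 1047.
  i=6: a_6=4, p_6 = 4*9283 + 1525 = 38657, q_6 = 4*1047 + 172 = 4360.

8/1, 9/1, 62/7, 133/15, 1525/172, 9283/1047, 38657/4360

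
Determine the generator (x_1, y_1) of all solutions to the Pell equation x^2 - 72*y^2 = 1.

First expand sqrt(72) as a continued fraction. With x_i = (sqrt(72) + m_i)/d_i and (m_0, d_0) = (0, 1): a_0 = floor(sqrt(72)) = 8, since 8^2 = 64 <= 72 < 81 = 9^2.
Iterate m_{i+1} = d_i*a_i - m_i, d_{i+1} = (72 - m_{i+1}^2)/d_i, a_{i+1} = floor((a_0 + m_{i+1})/d_{i+1}):
  m_1 = 1*8 - 0 = 8, d_1 = (72 - 8^2)/1 = 8/1 = 8, a_1 = floor((8 + 8)/8) = 2.
  m_2 = 8*2 - 8 = 8, d_2 = (72 - 8^2)/8 = 8/8 = 1, a_2 = floor((8 + 8)/1) = 16.
  m_3 = 1*16 - 8 = 8, d_3 = (72 - 8^2)/1 = 8/1 = 8: (m_3, d_3) = (m_1, d_1) = (8, 8), so from here the quotients repeat a_1, a_2; the period length is 2.
So sqrt(72) = [8; (2, 16)] with period length k = 2.
k is even, so the fundamental solution of x^2 - 72y^2 = 1 is (p_{k-1}, q_{k-1}) = (p_1, q_1); compute convergents through index 1.
Convergents (p_i = a_i*p_{i-1} + p_{i-2}, q_i = a_i*q_{i-1} + q_{i-2} with p_{-2}=0, p_{-1}=1, q_{-2}=1, q_{-1}=0):
  i=0: a_0=8, p_0 = 8*1 + 0 = 8, q_0 = 8*0 + 1 = 1.
  i=1: a_1=2, p_1 = 2*8 + 1 = 17, q_1 = 2*1 + 0 = 2.
Check: 17^2 - 72*2^2 = 289 - 288 = 1, so (x, y) = (17, 2) solves the equation, and by the theorem it is the least positive solution.

(x, y) = (17, 2)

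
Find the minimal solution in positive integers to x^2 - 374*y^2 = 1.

(x, y) = (3365, 174)

First expand sqrt(374) as a continued fraction. With x_i = (sqrt(374) + m_i)/d_i and (m_0, d_0) = (0, 1): a_0 = floor(sqrt(374)) = 19, since 19^2 = 361 <= 374 < 400 = 20^2.
Iterate m_{i+1} = d_i*a_i - m_i, d_{i+1} = (374 - m_{i+1}^2)/d_i, a_{i+1} = floor((a_0 + m_{i+1})/d_{i+1}):
  m_1 = 1*19 - 0 = 19, d_1 = (374 - 19^2)/1 = 13/1 = 13, a_1 = floor((19 + 19)/13) = 2.
  m_2 = 13*2 - 19 = 7, d_2 = (374 - 7^2)/13 = 325/13 = 25, a_2 = floor((19 + 7)/25) = 1.
  m_3 = 25*1 - 7 = 18, d_3 = (374 - 18^2)/25 = 50/25 = 2, a_3 = floor((19 + 18)/2) = 18.
  m_4 = 2*18 - 18 = 18, d_4 = (374 - 18^2)/2 = 50/2 = 25, a_4 = floor((19 + 18)/25) = 1.
  m_5 = 25*1 - 18 = 7, d_5 = (374 - 7^2)/25 = 325/25 = 13, a_5 = floor((19 + 7)/13) = 2.
  m_6 = 13*2 - 7 = 19, d_6 = (374 - 19^2)/13 = 13/13 = 1, a_6 = floor((19 + 19)/1) = 38.
  m_7 = 1*38 - 19 = 19, d_7 = (374 - 19^2)/1 = 13/1 = 13: (m_7, d_7) = (m_1, d_1) = (19, 13), so from here the quotients repeat a_1, ..., a_6; the period length is 6.
So sqrt(374) = [19; (2, 1, 18, 1, 2, 38)] with period length k = 6.
k is even, so the fundamental solution of x^2 - 374y^2 = 1 is (p_{k-1}, q_{k-1}) = (p_5, q_5); compute convergents through index 5.
Convergents (p_i = a_i*p_{i-1} + p_{i-2}, q_i = a_i*q_{i-1} + q_{i-2} with p_{-2}=0, p_{-1}=1, q_{-2}=1, q_{-1}=0):
  i=0: a_0=19, p_0 = 19*1 + 0 = 19, q_0 = 19*0 + 1 = 1.
  i=1: a_1=2, p_1 = 2*19 + 1 = 39, q_1 = 2*1 + 0 = 2.
  i=2: a_2=1, p_2 = 1*39 + 19 = 58, q_2 = 1*2 + 1 = 3.
  i=3: a_3=18, p_3 = 18*58 + 39 = 1083, q_3 = 18*3 + 2 = 56.
  i=4: a_4=1, p_4 = 1*1083 + 58 = 1141, q_4 = 1*56 + 3 = 59.
  i=5: a_5=2, p_5 = 2*1141 + 1083 = 3365, q_5 = 2*59 + 56 = 174.
Check: 3365^2 - 374*174^2 = 11323225 - 11323224 = 1, so (x, y) = (3365, 174) solves the equation, and by the theorem it is the least positive solution.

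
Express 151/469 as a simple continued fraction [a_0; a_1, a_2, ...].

Run the Euclidean algorithm on 151 and 469; the successive quotients are the partial quotients a_0, a_1, ... (each step inverts the fractional part left over by the previous one):
  151 = 0*469 + 151, so a_0 = 0.
  469 = 3*151 + 16, so a_1 = 3.
  151 = 9*16 + 7, so a_2 = 9.
  16 = 2*7 + 2, so a_3 = 2.
  7 = 3*2 + 1, so a_4 = 3.
  2 = 2*1 + 0, so a_5 = 2.
The remainder reaches 0 after 6 divisions, so the expansion has 6 partial quotients, read off in order.

[0; 3, 9, 2, 3, 2]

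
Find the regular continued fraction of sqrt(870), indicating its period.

Write x_i = (sqrt(870) + m_i)/d_i with (m_0, d_0) = (0, 1). a_0 = floor(sqrt(870)) = 29, since 29^2 = 841 <= 870 < 900 = 30^2.
Iterate m_{i+1} = d_i*a_i - m_i, d_{i+1} = (870 - m_{i+1}^2)/d_i, a_{i+1} = floor((a_0 + m_{i+1})/d_{i+1}):
  m_1 = 1*29 - 0 = 29, d_1 = (870 - 29^2)/1 = 29/1 = 29, a_1 = floor((29 + 29)/29) = 2.
  m_2 = 29*2 - 29 = 29, d_2 = (870 - 29^2)/29 = 29/29 = 1, a_2 = floor((29 + 29)/1) = 58.
  m_3 = 1*58 - 29 = 29, d_3 = (870 - 29^2)/1 = 29/1 = 29: (m_3, d_3) = (m_1, d_1) = (29, 29), so from here the quotients repeat a_1, a_2; the period length is 2.
Hence the expansion of sqrt(870) is a_0 = 29 followed by the repeating block 2, 58 (period 2).

[29; (2, 58)]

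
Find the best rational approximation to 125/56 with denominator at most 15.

29/13

Expand x = 125/56 as a continued fraction with the Euclidean algorithm:
  125 = 2*56 + 13, so a_0 = 2.
  56 = 4*13 + 4, so a_1 = 4.
  13 = 3*4 + 1, so a_2 = 3.
  4 = 4*1 + 0, so a_3 = 4.
so x = [2; 4, 3, 4].
Convergents (p_i = a_i*p_{i-1} + p_{i-2}, q_i = a_i*q_{i-1} + q_{i-2} with p_{-2}=0, p_{-1}=1, q_{-2}=1, q_{-1}=0), until the denominator exceeds 15:
  i=0: a_0=2, p_0 = 2*1 + 0 = 2, q_0 = 2*0 + 1 = 1.
  i=1: a_1=4, p_1 = 4*2 + 1 = 9, q_1 = 4*1 + 0 = 4.
  i=2: a_2=3, p_2 = 3*9 + 2 = 29, q_2 = 3*4 + 1 = 13.
  i=3: a_3=4, p_3 = 4*29 + 9 = 125, q_3 = 4*13 + 4 = 56.
q_3 = 56 > 15, so the last convergent with denominator <= 15 is p_2/q_2 = 29/13.
The closest fraction with denominator <= 15 is either p_2/q_2 or the intermediate fraction (k*p_2 + p_1)/(k*q_2 + q_1) with the largest k >= 1 whose denominator stays <= 15; these approach x as k grows, and every other convergent or intermediate fraction in range is farther away.
Largest k: floor((15 - q_1)/q_2) = floor((15 - 4)/13) = 0.
Since k = 0, no intermediate fraction beyond p_2/q_2 has denominator <= 15, so the convergent 29/13 is the closest (its error is |125*13 - 29*56|/(56*13) = 1/728).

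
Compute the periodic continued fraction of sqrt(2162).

[46; (2, 92)]

Write x_i = (sqrt(2162) + m_i)/d_i with (m_0, d_0) = (0, 1). a_0 = floor(sqrt(2162)) = 46, since 46^2 = 2116 <= 2162 < 2209 = 47^2.
Iterate m_{i+1} = d_i*a_i - m_i, d_{i+1} = (2162 - m_{i+1}^2)/d_i, a_{i+1} = floor((a_0 + m_{i+1})/d_{i+1}):
  m_1 = 1*46 - 0 = 46, d_1 = (2162 - 46^2)/1 = 46/1 = 46, a_1 = floor((46 + 46)/46) = 2.
  m_2 = 46*2 - 46 = 46, d_2 = (2162 - 46^2)/46 = 46/46 = 1, a_2 = floor((46 + 46)/1) = 92.
  m_3 = 1*92 - 46 = 46, d_3 = (2162 - 46^2)/1 = 46/1 = 46: (m_3, d_3) = (m_1, d_1) = (46, 46), so from here the quotients repeat a_1, a_2; the period length is 2.
Hence the expansion of sqrt(2162) is a_0 = 46 followed by the repeating block 2, 92 (period 2).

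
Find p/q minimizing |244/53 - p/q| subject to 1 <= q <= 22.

23/5

Expand x = 244/53 as a continued fraction with the Euclidean algorithm:
  244 = 4*53 + 32, so a_0 = 4.
  53 = 1*32 + 21, so a_1 = 1.
  32 = 1*21 + 11, so a_2 = 1.
  21 = 1*11 + 10, so a_3 = 1.
  11 = 1*10 + 1, so a_4 = 1.
  10 = 10*1 + 0, so a_5 = 10.
so x = [4; 1, 1, 1, 1, 10].
Convergents (p_i = a_i*p_{i-1} + p_{i-2}, q_i = a_i*q_{i-1} + q_{i-2} with p_{-2}=0, p_{-1}=1, q_{-2}=1, q_{-1}=0), until the denominator exceeds 22:
  i=0: a_0=4, p_0 = 4*1 + 0 = 4, q_0 = 4*0 + 1 = 1.
  i=1: a_1=1, p_1 = 1*4 + 1 = 5, q_1 = 1*1 + 0 = 1.
  i=2: a_2=1, p_2 = 1*5 + 4 = 9, q_2 = 1*1 + 1 = 2.
  i=3: a_3=1, p_3 = 1*9 + 5 = 14, q_3 = 1*2 + 1 = 3.
  i=4: a_4=1, p_4 = 1*14 + 9 = 23, q_4 = 1*3 + 2 = 5.
  i=5: a_5=10, p_5 = 10*23 + 14 = 244, q_5 = 10*5 + 3 = 53.
q_5 = 53 > 22, so the last convergent with denominator <= 22 is p_4/q_4 = 23/5.
The closest fraction with denominator <= 22 is either p_4/q_4 or the intermediate fraction (k*p_4 + p_3)/(k*q_4 + q_3) with the largest k >= 1 whose denominator stays <= 22; these approach x as k grows, and every other convergent or intermediate fraction in range is farther away.
Largest k: floor((22 - q_3)/q_4) = floor((22 - 3)/5) = 3.
That gives (3*23 + 14)/(3*5 + 3) = 83/18.
Compare the errors: |x - 23/5| = |244*5 - 23*53|/(53*5) = 1/265, and |x - 83/18| = |244*18 - 83*53|/(53*18) = 7/954.
Cross-multiplying, 1*954 = 954 < 1855 = 7*265, so 1/265 is smaller: the convergent 23/5 is closer to x than 83/18.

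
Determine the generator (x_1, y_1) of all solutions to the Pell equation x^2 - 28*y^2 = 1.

First expand sqrt(28) as a continued fraction. With x_i = (sqrt(28) + m_i)/d_i and (m_0, d_0) = (0, 1): a_0 = floor(sqrt(28)) = 5, since 5^2 = 25 <= 28 < 36 = 6^2.
Iterate m_{i+1} = d_i*a_i - m_i, d_{i+1} = (28 - m_{i+1}^2)/d_i, a_{i+1} = floor((a_0 + m_{i+1})/d_{i+1}):
  m_1 = 1*5 - 0 = 5, d_1 = (28 - 5^2)/1 = 3/1 = 3, a_1 = floor((5 + 5)/3) = 3.
  m_2 = 3*3 - 5 = 4, d_2 = (28 - 4^2)/3 = 12/3 = 4, a_2 = floor((5 + 4)/4) = 2.
  m_3 = 4*2 - 4 = 4, d_3 = (28 - 4^2)/4 = 12/4 = 3, a_3 = floor((5 + 4)/3) = 3.
  m_4 = 3*3 - 4 = 5, d_4 = (28 - 5^2)/3 = 3/3 = 1, a_4 = floor((5 + 5)/1) = 10.
  m_5 = 1*10 - 5 = 5, d_5 = (28 - 5^2)/1 = 3/1 = 3: (m_5, d_5) = (m_1, d_1) = (5, 3), so from here the quotients repeat a_1, ..., a_4; the period length is 4.
So sqrt(28) = [5; (3, 2, 3, 10)] with period length k = 4.
k is even, so the fundamental solution of x^2 - 28y^2 = 1 is (p_{k-1}, q_{k-1}) = (p_3, q_3); compute convergents through index 3.
Convergents (p_i = a_i*p_{i-1} + p_{i-2}, q_i = a_i*q_{i-1} + q_{i-2} with p_{-2}=0, p_{-1}=1, q_{-2}=1, q_{-1}=0):
  i=0: a_0=5, p_0 = 5*1 + 0 = 5, q_0 = 5*0 + 1 = 1.
  i=1: a_1=3, p_1 = 3*5 + 1 = 16, q_1 = 3*1 + 0 = 3.
  i=2: a_2=2, p_2 = 2*16 + 5 = 37, q_2 = 2*3 + 1 = 7.
  i=3: a_3=3, p_3 = 3*37 + 16 = 127, q_3 = 3*7 + 3 = 24.
Check: 127^2 - 28*24^2 = 16129 - 16128 = 1, so (x, y) = (127, 24) solves the equation, and by the theorem it is the least positive solution.

(x, y) = (127, 24)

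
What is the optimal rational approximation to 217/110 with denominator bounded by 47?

Expand x = 217/110 as a continued fraction with the Euclidean algorithm:
  217 = 1*110 + 107, so a_0 = 1.
  110 = 1*107 + 3, so a_1 = 1.
  107 = 35*3 + 2, so a_2 = 35.
  3 = 1*2 + 1, so a_3 = 1.
  2 = 2*1 + 0, so a_4 = 2.
so x = [1; 1, 35, 1, 2].
Convergents (p_i = a_i*p_{i-1} + p_{i-2}, q_i = a_i*q_{i-1} + q_{i-2} with p_{-2}=0, p_{-1}=1, q_{-2}=1, q_{-1}=0), until the denominator exceeds 47:
  i=0: a_0=1, p_0 = 1*1 + 0 = 1, q_0 = 1*0 + 1 = 1.
  i=1: a_1=1, p_1 = 1*1 + 1 = 2, q_1 = 1*1 + 0 = 1.
  i=2: a_2=35, p_2 = 35*2 + 1 = 71, q_2 = 35*1 + 1 = 36.
  i=3: a_3=1, p_3 = 1*71 + 2 = 73, q_3 = 1*36 + 1 = 37.
  i=4: a_4=2, p_4 = 2*73 + 71 = 217, q_4 = 2*37 + 36 = 110.
q_4 = 110 > 47, so the last convergent with denominator <= 47 is p_3/q_3 = 73/37.
The closest fraction with denominator <= 47 is either p_3/q_3 or the intermediate fraction (k*p_3 + p_2)/(k*q_3 + q_2) with the largest k >= 1 whose denominator stays <= 47; these approach x as k grows, and every other convergent or intermediate fraction in range is farther away.
Largest k: floor((47 - q_2)/q_3) = floor((47 - 36)/37) = 0.
Since k = 0, no intermediate fraction beyond p_3/q_3 has denominator <= 47, so the convergent 73/37 is the closest (its error is |217*37 - 73*110|/(110*37) = 1/4070).

73/37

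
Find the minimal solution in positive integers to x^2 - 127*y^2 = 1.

(x, y) = (4730624, 419775)

First expand sqrt(127) as a continued fraction. With x_i = (sqrt(127) + m_i)/d_i and (m_0, d_0) = (0, 1): a_0 = floor(sqrt(127)) = 11, since 11^2 = 121 <= 127 < 144 = 12^2.
Iterate m_{i+1} = d_i*a_i - m_i, d_{i+1} = (127 - m_{i+1}^2)/d_i, a_{i+1} = floor((a_0 + m_{i+1})/d_{i+1}):
  m_1 = 1*11 - 0 = 11, d_1 = (127 - 11^2)/1 = 6/1 = 6, a_1 = floor((11 + 11)/6) = 3.
  m_2 = 6*3 - 11 = 7, d_2 = (127 - 7^2)/6 = 78/6 = 13, a_2 = floor((11 + 7)/13) = 1.
  m_3 = 13*1 - 7 = 6, d_3 = (127 - 6^2)/13 = 91/13 = 7, a_3 = floor((11 + 6)/7) = 2.
  m_4 = 7*2 - 6 = 8, d_4 = (127 - 8^2)/7 = 63/7 = 9, a_4 = floor((11 + 8)/9) = 2.
  m_5 = 9*2 - 8 = 10, d_5 = (127 - 10^2)/9 = 27/9 = 3, a_5 = floor((11 + 10)/3) = 7.
  m_6 = 3*7 - 10 = 11, d_6 = (127 - 11^2)/3 = 6/3 = 2, a_6 = floor((11 + 11)/2) = 11.
  m_7 = 2*11 - 11 = 11, d_7 = (127 - 11^2)/2 = 6/2 = 3, a_7 = floor((11 + 11)/3) = 7.
  m_8 = 3*7 - 11 = 10, d_8 = (127 - 10^2)/3 = 27/3 = 9, a_8 = floor((11 + 10)/9) = 2.
  m_9 = 9*2 - 10 = 8, d_9 = (127 - 8^2)/9 = 63/9 = 7, a_9 = floor((11 + 8)/7) = 2.
  m_10 = 7*2 - 8 = 6, d_10 = (127 - 6^2)/7 = 91/7 = 13, a_10 = floor((11 + 6)/13) = 1.
  m_11 = 13*1 - 6 = 7, d_11 = (127 - 7^2)/13 = 78/13 = 6, a_11 = floor((11 + 7)/6) = 3.
  m_12 = 6*3 - 7 = 11, d_12 = (127 - 11^2)/6 = 6/6 = 1, a_12 = floor((11 + 11)/1) = 22.
  m_13 = 1*22 - 11 = 11, d_13 = (127 - 11^2)/1 = 6/1 = 6: (m_13, d_13) = (m_1, d_1) = (11, 6), so from here the quotients repeat a_1, ..., a_12; the period length is 12.
So sqrt(127) = [11; (3, 1, 2, 2, 7, 11, 7, 2, 2, 1, 3, 22)] with period length k = 12.
k is even, so the fundamental solution of x^2 - 127y^2 = 1 is (p_{k-1}, q_{k-1}) = (p_11, q_11); compute convergents through index 11.
Convergents (p_i = a_i*p_{i-1} + p_{i-2}, q_i = a_i*q_{i-1} + q_{i-2} with p_{-2}=0, p_{-1}=1, q_{-2}=1, q_{-1}=0):
  i=0: a_0=11, p_0 = 11*1 + 0 = 11, q_0 = 11*0 + 1 = 1.
  i=1: a_1=3, p_1 = 3*11 + 1 = 34, q_1 = 3*1 + 0 = 3.
  i=2: a_2=1, p_2 = 1*34 + 11 = 45, q_2 = 1*3 + 1 = 4.
  i=3: a_3=2, p_3 = 2*45 + 34 = 124, q_3 = 2*4 + 3 = 11.
  i=4: a_4=2, p_4 = 2*124 + 45 = 293, q_4 = 2*11 + 4 = 26.
  i=5: a_5=7, p_5 = 7*293 + 124 = 2175, q_5 = 7*26 + 11 = 193.
  i=6: a_6=11, p_6 = 11*2175 + 293 = 24218, q_6 = 11*193 + 26 = 2149.
  i=7: a_7=7, p_7 = 7*24218 + 2175 = 171701, q_7 = 7*2149 + 193 = 15236.
  i=8: a_8=2, p_8 = 2*171701 + 24218 = 367620, q_8 = 2*15236 + 2149 = 32621.
  i=9: a_9=2, p_9 = 2*367620 + 171701 = 906941, q_9 = 2*32621 + 15236 = 80478.
  i=10: a_10=1, p_10 = 1*906941 + 367620 = 1274561, q_10 = 1*80478 + 32621 = 113099.
  i=11: a_11=3, p_11 = 3*1274561 + 906941 = 4730624, q_11 = 3*113099 + 80478 = 419775.
Check: 4730624^2 - 127*419775^2 = 22378803429376 - 22378803429375 = 1, so (x, y) = (4730624, 419775) solves the equation, and by the theorem it is the least positive solution.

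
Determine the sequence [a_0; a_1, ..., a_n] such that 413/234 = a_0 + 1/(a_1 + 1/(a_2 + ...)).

Run the Euclidean algorithm on 413 and 234; the successive quotients are the partial quotients a_0, a_1, ... (each step inverts the fractional part left over by the previous one):
  413 = 1*234 + 179, so a_0 = 1.
  234 = 1*179 + 55, so a_1 = 1.
  179 = 3*55 + 14, so a_2 = 3.
  55 = 3*14 + 13, so a_3 = 3.
  14 = 1*13 + 1, so a_4 = 1.
  13 = 13*1 + 0, so a_5 = 13.
The remainder reaches 0 after 6 divisions, so the expansion has 6 partial quotients, read off in order.

[1; 1, 3, 3, 1, 13]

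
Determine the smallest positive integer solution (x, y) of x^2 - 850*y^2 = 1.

First expand sqrt(850) as a continued fraction. With x_i = (sqrt(850) + m_i)/d_i and (m_0, d_0) = (0, 1): a_0 = floor(sqrt(850)) = 29, since 29^2 = 841 <= 850 < 900 = 30^2.
Iterate m_{i+1} = d_i*a_i - m_i, d_{i+1} = (850 - m_{i+1}^2)/d_i, a_{i+1} = floor((a_0 + m_{i+1})/d_{i+1}):
  m_1 = 1*29 - 0 = 29, d_1 = (850 - 29^2)/1 = 9/1 = 9, a_1 = floor((29 + 29)/9) = 6.
  m_2 = 9*6 - 29 = 25, d_2 = (850 - 25^2)/9 = 225/9 = 25, a_2 = floor((29 + 25)/25) = 2.
  m_3 = 25*2 - 25 = 25, d_3 = (850 - 25^2)/25 = 225/25 = 9, a_3 = floor((29 + 25)/9) = 6.
  m_4 = 9*6 - 25 = 29, d_4 = (850 - 29^2)/9 = 9/9 = 1, a_4 = floor((29 + 29)/1) = 58.
  m_5 = 1*58 - 29 = 29, d_5 = (850 - 29^2)/1 = 9/1 = 9: (m_5, d_5) = (m_1, d_1) = (29, 9), so from here the quotients repeat a_1, ..., a_4; the period length is 4.
So sqrt(850) = [29; (6, 2, 6, 58)] with period length k = 4.
k is even, so the fundamental solution of x^2 - 850y^2 = 1 is (p_{k-1}, q_{k-1}) = (p_3, q_3); compute convergents through index 3.
Convergents (p_i = a_i*p_{i-1} + p_{i-2}, q_i = a_i*q_{i-1} + q_{i-2} with p_{-2}=0, p_{-1}=1, q_{-2}=1, q_{-1}=0):
  i=0: a_0=29, p_0 = 29*1 + 0 = 29, q_0 = 29*0 + 1 = 1.
  i=1: a_1=6, p_1 = 6*29 + 1 = 175, q_1 = 6*1 + 0 = 6.
  i=2: a_2=2, p_2 = 2*175 + 29 = 379, q_2 = 2*6 + 1 = 13.
  i=3: a_3=6, p_3 = 6*379 + 175 = 2449, q_3 = 6*13 + 6 = 84.
Check: 2449^2 - 850*84^2 = 5997601 - 5997600 = 1, so (x, y) = (2449, 84) solves the equation, and by the theorem it is the least positive solution.

(x, y) = (2449, 84)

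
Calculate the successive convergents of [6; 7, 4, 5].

Using the convergent recurrence p_i = a_i*p_{i-1} + p_{i-2}, q_i = a_i*q_{i-1} + q_{i-2} with p_{-2}=0, p_{-1}=1, q_{-2}=1, q_{-1}=0:
  i=0: a_0=6, p_0 = 6*1 + 0 = 6, q_0 = 6*0 + 1 = 1.
  i=1: a_1=7, p_1 = 7*6 + 1 = 43, q_1 = 7*1 + 0 = 7.
  i=2: a_2=4, p_2 = 4*43 + 6 = 178, q_2 = 4*7 + 1 = 29.
  i=3: a_3=5, p_3 = 5*178 + 43 = 933, q_3 = 5*29 + 7 = 152.

6/1, 43/7, 178/29, 933/152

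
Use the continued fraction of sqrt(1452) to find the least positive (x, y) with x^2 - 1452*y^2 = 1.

(x, y) = (262087, 6878)

First expand sqrt(1452) as a continued fraction. With x_i = (sqrt(1452) + m_i)/d_i and (m_0, d_0) = (0, 1): a_0 = floor(sqrt(1452)) = 38, since 38^2 = 1444 <= 1452 < 1521 = 39^2.
Iterate m_{i+1} = d_i*a_i - m_i, d_{i+1} = (1452 - m_{i+1}^2)/d_i, a_{i+1} = floor((a_0 + m_{i+1})/d_{i+1}):
  m_1 = 1*38 - 0 = 38, d_1 = (1452 - 38^2)/1 = 8/1 = 8, a_1 = floor((38 + 38)/8) = 9.
  m_2 = 8*9 - 38 = 34, d_2 = (1452 - 34^2)/8 = 296/8 = 37, a_2 = floor((38 + 34)/37) = 1.
  m_3 = 37*1 - 34 = 3, d_3 = (1452 - 3^2)/37 = 1443/37 = 39, a_3 = floor((38 + 3)/39) = 1.
  m_4 = 39*1 - 3 = 36, d_4 = (1452 - 36^2)/39 = 156/39 = 4, a_4 = floor((38 + 36)/4) = 18.
  m_5 = 4*18 - 36 = 36, d_5 = (1452 - 36^2)/4 = 156/4 = 39, a_5 = floor((38 + 36)/39) = 1.
  m_6 = 39*1 - 36 = 3, d_6 = (1452 - 3^2)/39 = 1443/39 = 37, a_6 = floor((38 + 3)/37) = 1.
  m_7 = 37*1 - 3 = 34, d_7 = (1452 - 34^2)/37 = 296/37 = 8, a_7 = floor((38 + 34)/8) = 9.
  m_8 = 8*9 - 34 = 38, d_8 = (1452 - 38^2)/8 = 8/8 = 1, a_8 = floor((38 + 38)/1) = 76.
  m_9 = 1*76 - 38 = 38, d_9 = (1452 - 38^2)/1 = 8/1 = 8: (m_9, d_9) = (m_1, d_1) = (38, 8), so from here the quotients repeat a_1, ..., a_8; the period length is 8.
So sqrt(1452) = [38; (9, 1, 1, 18, 1, 1, 9, 76)] with period length k = 8.
k is even, so the fundamental solution of x^2 - 1452y^2 = 1 is (p_{k-1}, q_{k-1}) = (p_7, q_7); compute convergents through index 7.
Convergents (p_i = a_i*p_{i-1} + p_{i-2}, q_i = a_i*q_{i-1} + q_{i-2} with p_{-2}=0, p_{-1}=1, q_{-2}=1, q_{-1}=0):
  i=0: a_0=38, p_0 = 38*1 + 0 = 38, q_0 = 38*0 + 1 = 1.
  i=1: a_1=9, p_1 = 9*38 + 1 = 343, q_1 = 9*1 + 0 = 9.
  i=2: a_2=1, p_2 = 1*343 + 38 = 381, q_2 = 1*9 + 1 = 10.
  i=3: a_3=1, p_3 = 1*381 + 343 = 724, q_3 = 1*10 + 9 = 19.
  i=4: a_4=18, p_4 = 18*724 + 381 = 13413, q_4 = 18*19 + 10 = 352.
  i=5: a_5=1, p_5 = 1*13413 + 724 = 14137, q_5 = 1*352 + 19 = 371.
  i=6: a_6=1, p_6 = 1*14137 + 13413 = 27550, q_6 = 1*371 + 352 = 723.
  i=7: a_7=9, p_7 = 9*27550 + 14137 = 262087, q_7 = 9*723 + 371 = 6878.
Check: 262087^2 - 1452*6878^2 = 68689595569 - 68689595568 = 1, so (x, y) = (262087, 6878) solves the equation, and by the theorem it is the least positive solution.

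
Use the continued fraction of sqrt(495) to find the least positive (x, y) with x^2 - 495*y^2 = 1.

(x, y) = (89, 4)

First expand sqrt(495) as a continued fraction. With x_i = (sqrt(495) + m_i)/d_i and (m_0, d_0) = (0, 1): a_0 = floor(sqrt(495)) = 22, since 22^2 = 484 <= 495 < 529 = 23^2.
Iterate m_{i+1} = d_i*a_i - m_i, d_{i+1} = (495 - m_{i+1}^2)/d_i, a_{i+1} = floor((a_0 + m_{i+1})/d_{i+1}):
  m_1 = 1*22 - 0 = 22, d_1 = (495 - 22^2)/1 = 11/1 = 11, a_1 = floor((22 + 22)/11) = 4.
  m_2 = 11*4 - 22 = 22, d_2 = (495 - 22^2)/11 = 11/11 = 1, a_2 = floor((22 + 22)/1) = 44.
  m_3 = 1*44 - 22 = 22, d_3 = (495 - 22^2)/1 = 11/1 = 11: (m_3, d_3) = (m_1, d_1) = (22, 11), so from here the quotients repeat a_1, a_2; the period length is 2.
So sqrt(495) = [22; (4, 44)] with period length k = 2.
k is even, so the fundamental solution of x^2 - 495y^2 = 1 is (p_{k-1}, q_{k-1}) = (p_1, q_1); compute convergents through index 1.
Convergents (p_i = a_i*p_{i-1} + p_{i-2}, q_i = a_i*q_{i-1} + q_{i-2} with p_{-2}=0, p_{-1}=1, q_{-2}=1, q_{-1}=0):
  i=0: a_0=22, p_0 = 22*1 + 0 = 22, q_0 = 22*0 + 1 = 1.
  i=1: a_1=4, p_1 = 4*22 + 1 = 89, q_1 = 4*1 + 0 = 4.
Check: 89^2 - 495*4^2 = 7921 - 7920 = 1, so (x, y) = (89, 4) solves the equation, and by the theorem it is the least positive solution.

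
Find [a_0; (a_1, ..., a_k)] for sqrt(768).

Write x_i = (sqrt(768) + m_i)/d_i with (m_0, d_0) = (0, 1). a_0 = floor(sqrt(768)) = 27, since 27^2 = 729 <= 768 < 784 = 28^2.
Iterate m_{i+1} = d_i*a_i - m_i, d_{i+1} = (768 - m_{i+1}^2)/d_i, a_{i+1} = floor((a_0 + m_{i+1})/d_{i+1}):
  m_1 = 1*27 - 0 = 27, d_1 = (768 - 27^2)/1 = 39/1 = 39, a_1 = floor((27 + 27)/39) = 1.
  m_2 = 39*1 - 27 = 12, d_2 = (768 - 12^2)/39 = 624/39 = 16, a_2 = floor((27 + 12)/16) = 2.
  m_3 = 16*2 - 12 = 20, d_3 = (768 - 20^2)/16 = 368/16 = 23, a_3 = floor((27 + 20)/23) = 2.
  m_4 = 23*2 - 20 = 26, d_4 = (768 - 26^2)/23 = 92/23 = 4, a_4 = floor((27 + 26)/4) = 13.
  m_5 = 4*13 - 26 = 26, d_5 = (768 - 26^2)/4 = 92/4 = 23, a_5 = floor((27 + 26)/23) = 2.
  m_6 = 23*2 - 26 = 20, d_6 = (768 - 20^2)/23 = 368/23 = 16, a_6 = floor((27 + 20)/16) = 2.
  m_7 = 16*2 - 20 = 12, d_7 = (768 - 12^2)/16 = 624/16 = 39, a_7 = floor((27 + 12)/39) = 1.
  m_8 = 39*1 - 12 = 27, d_8 = (768 - 27^2)/39 = 39/39 = 1, a_8 = floor((27 + 27)/1) = 54.
  m_9 = 1*54 - 27 = 27, d_9 = (768 - 27^2)/1 = 39/1 = 39: (m_9, d_9) = (m_1, d_1) = (27, 39), so from here the quotients repeat a_1, ..., a_8; the period length is 8.
Hence the expansion of sqrt(768) is a_0 = 27 followed by the repeating block 1, 2, 2, 13, 2, 2, 1, 54 (period 8).

[27; (1, 2, 2, 13, 2, 2, 1, 54)]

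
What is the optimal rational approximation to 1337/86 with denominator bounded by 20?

171/11

Expand x = 1337/86 as a continued fraction with the Euclidean algorithm:
  1337 = 15*86 + 47, so a_0 = 15.
  86 = 1*47 + 39, so a_1 = 1.
  47 = 1*39 + 8, so a_2 = 1.
  39 = 4*8 + 7, so a_3 = 4.
  8 = 1*7 + 1, so a_4 = 1.
  7 = 7*1 + 0, so a_5 = 7.
so x = [15; 1, 1, 4, 1, 7].
Convergents (p_i = a_i*p_{i-1} + p_{i-2}, q_i = a_i*q_{i-1} + q_{i-2} with p_{-2}=0, p_{-1}=1, q_{-2}=1, q_{-1}=0), until the denominator exceeds 20:
  i=0: a_0=15, p_0 = 15*1 + 0 = 15, q_0 = 15*0 + 1 = 1.
  i=1: a_1=1, p_1 = 1*15 + 1 = 16, q_1 = 1*1 + 0 = 1.
  i=2: a_2=1, p_2 = 1*16 + 15 = 31, q_2 = 1*1 + 1 = 2.
  i=3: a_3=4, p_3 = 4*31 + 16 = 140, q_3 = 4*2 + 1 = 9.
  i=4: a_4=1, p_4 = 1*140 + 31 = 171, q_4 = 1*9 + 2 = 11.
  i=5: a_5=7, p_5 = 7*171 + 140 = 1337, q_5 = 7*11 + 9 = 86.
q_5 = 86 > 20, so the last convergent with denominator <= 20 is p_4/q_4 = 171/11.
The closest fraction with denominator <= 20 is either p_4/q_4 or the intermediate fraction (k*p_4 + p_3)/(k*q_4 + q_3) with the largest k >= 1 whose denominator stays <= 20; these approach x as k grows, and every other convergent or intermediate fraction in range is farther away.
Largest k: floor((20 - q_3)/q_4) = floor((20 - 9)/11) = 1.
That gives (1*171 + 140)/(1*11 + 9) = 311/20.
Compare the errors: |x - 171/11| = |1337*11 - 171*86|/(86*11) = 1/946, and |x - 311/20| = |1337*20 - 311*86|/(86*20) = 6/1720.
Cross-multiplying, 1*1720 = 1720 < 5676 = 6*946, so 1/946 is smaller: the convergent 171/11 is closer to x than 311/20.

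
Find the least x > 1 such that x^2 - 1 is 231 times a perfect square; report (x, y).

First expand sqrt(231) as a continued fraction. With x_i = (sqrt(231) + m_i)/d_i and (m_0, d_0) = (0, 1): a_0 = floor(sqrt(231)) = 15, since 15^2 = 225 <= 231 < 256 = 16^2.
Iterate m_{i+1} = d_i*a_i - m_i, d_{i+1} = (231 - m_{i+1}^2)/d_i, a_{i+1} = floor((a_0 + m_{i+1})/d_{i+1}):
  m_1 = 1*15 - 0 = 15, d_1 = (231 - 15^2)/1 = 6/1 = 6, a_1 = floor((15 + 15)/6) = 5.
  m_2 = 6*5 - 15 = 15, d_2 = (231 - 15^2)/6 = 6/6 = 1, a_2 = floor((15 + 15)/1) = 30.
  m_3 = 1*30 - 15 = 15, d_3 = (231 - 15^2)/1 = 6/1 = 6: (m_3, d_3) = (m_1, d_1) = (15, 6), so from here the quotients repeat a_1, a_2; the period length is 2.
So sqrt(231) = [15; (5, 30)] with period length k = 2.
k is even, so the fundamental solution of x^2 - 231y^2 = 1 is (p_{k-1}, q_{k-1}) = (p_1, q_1); compute convergents through index 1.
Convergents (p_i = a_i*p_{i-1} + p_{i-2}, q_i = a_i*q_{i-1} + q_{i-2} with p_{-2}=0, p_{-1}=1, q_{-2}=1, q_{-1}=0):
  i=0: a_0=15, p_0 = 15*1 + 0 = 15, q_0 = 15*0 + 1 = 1.
  i=1: a_1=5, p_1 = 5*15 + 1 = 76, q_1 = 5*1 + 0 = 5.
Check: 76^2 - 231*5^2 = 5776 - 5775 = 1, so (x, y) = (76, 5) solves the equation, and by the theorem it is the least positive solution.

(x, y) = (76, 5)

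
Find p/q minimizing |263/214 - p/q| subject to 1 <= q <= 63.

59/48

Expand x = 263/214 as a continued fraction with the Euclidean algorithm:
  263 = 1*214 + 49, so a_0 = 1.
  214 = 4*49 + 18, so a_1 = 4.
  49 = 2*18 + 13, so a_2 = 2.
  18 = 1*13 + 5, so a_3 = 1.
  13 = 2*5 + 3, so a_4 = 2.
  5 = 1*3 + 2, so a_5 = 1.
  3 = 1*2 + 1, so a_6 = 1.
  2 = 2*1 + 0, so a_7 = 2.
so x = [1; 4, 2, 1, 2, 1, 1, 2].
Convergents (p_i = a_i*p_{i-1} + p_{i-2}, q_i = a_i*q_{i-1} + q_{i-2} with p_{-2}=0, p_{-1}=1, q_{-2}=1, q_{-1}=0), until the denominator exceeds 63:
  i=0: a_0=1, p_0 = 1*1 + 0 = 1, q_0 = 1*0 + 1 = 1.
  i=1: a_1=4, p_1 = 4*1 + 1 = 5, q_1 = 4*1 + 0 = 4.
  i=2: a_2=2, p_2 = 2*5 + 1 = 11, q_2 = 2*4 + 1 = 9.
  i=3: a_3=1, p_3 = 1*11 + 5 = 16, q_3 = 1*9 + 4 = 13.
  i=4: a_4=2, p_4 = 2*16 + 11 = 43, q_4 = 2*13 + 9 = 35.
  i=5: a_5=1, p_5 = 1*43 + 16 = 59, q_5 = 1*35 + 13 = 48.
  i=6: a_6=1, p_6 = 1*59 + 43 = 102, q_6 = 1*48 + 35 = 83.
q_6 = 83 > 63, so the last convergent with denominator <= 63 is p_5/q_5 = 59/48.
The closest fraction with denominator <= 63 is either p_5/q_5 or the intermediate fraction (k*p_5 + p_4)/(k*q_5 + q_4) with the largest k >= 1 whose denominator stays <= 63; these approach x as k grows, and every other convergent or intermediate fraction in range is farther away.
Largest k: floor((63 - q_4)/q_5) = floor((63 - 35)/48) = 0.
Since k = 0, no intermediate fraction beyond p_5/q_5 has denominator <= 63, so the convergent 59/48 is the closest (its error is |263*48 - 59*214|/(214*48) = 2/10272).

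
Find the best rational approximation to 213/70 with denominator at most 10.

3/1

Expand x = 213/70 as a continued fraction with the Euclidean algorithm:
  213 = 3*70 + 3, so a_0 = 3.
  70 = 23*3 + 1, so a_1 = 23.
  3 = 3*1 + 0, so a_2 = 3.
so x = [3; 23, 3].
Convergents (p_i = a_i*p_{i-1} + p_{i-2}, q_i = a_i*q_{i-1} + q_{i-2} with p_{-2}=0, p_{-1}=1, q_{-2}=1, q_{-1}=0), until the denominator exceeds 10:
  i=0: a_0=3, p_0 = 3*1 + 0 = 3, q_0 = 3*0 + 1 = 1.
  i=1: a_1=23, p_1 = 23*3 + 1 = 70, q_1 = 23*1 + 0 = 23.
q_1 = 23 > 10, so the last convergent with denominator <= 10 is p_0/q_0 = 3/1.
The closest fraction with denominator <= 10 is either p_0/q_0 or the intermediate fraction (k*p_0 + p_{-1})/(k*q_0 + q_{-1}) with the largest k >= 1 whose denominator stays <= 10; these approach x as k grows, and every other convergent or intermediate fraction in range is farther away.
Largest k: floor((10 - q_{-1})/q_0) = floor((10 - 0)/1) = 10 (using the seeds p_{-1} = 1, q_{-1} = 0).
That gives (10*3 + 1)/(10*1 + 0) = 31/10.
Compare the errors: |x - 3/1| = |213*1 - 3*70|/(70*1) = 3/70, and |x - 31/10| = |213*10 - 31*70|/(70*10) = 40/700.
Cross-multiplying, 3*700 = 2100 < 2800 = 40*70, so 3/70 is smaller: the convergent 3/1 is closer to x than 31/10.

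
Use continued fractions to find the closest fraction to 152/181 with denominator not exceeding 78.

Expand x = 152/181 as a continued fraction with the Euclidean algorithm:
  152 = 0*181 + 152, so a_0 = 0.
  181 = 1*152 + 29, so a_1 = 1.
  152 = 5*29 + 7, so a_2 = 5.
  29 = 4*7 + 1, so a_3 = 4.
  7 = 7*1 + 0, so a_4 = 7.
so x = [0; 1, 5, 4, 7].
Convergents (p_i = a_i*p_{i-1} + p_{i-2}, q_i = a_i*q_{i-1} + q_{i-2} with p_{-2}=0, p_{-1}=1, q_{-2}=1, q_{-1}=0), until the denominator exceeds 78:
  i=0: a_0=0, p_0 = 0*1 + 0 = 0, q_0 = 0*0 + 1 = 1.
  i=1: a_1=1, p_1 = 1*0 + 1 = 1, q_1 = 1*1 + 0 = 1.
  i=2: a_2=5, p_2 = 5*1 + 0 = 5, q_2 = 5*1 + 1 = 6.
  i=3: a_3=4, p_3 = 4*5 + 1 = 21, q_3 = 4*6 + 1 = 25.
  i=4: a_4=7, p_4 = 7*21 + 5 = 152, q_4 = 7*25 + 6 = 181.
q_4 = 181 > 78, so the last convergent with denominator <= 78 is p_3/q_3 = 21/25.
The closest fraction with denominator <= 78 is either p_3/q_3 or the intermediate fraction (k*p_3 + p_2)/(k*q_3 + q_2) with the largest k >= 1 whose denominator stays <= 78; these approach x as k grows, and every other convergent or intermediate fraction in range is farther away.
Largest k: floor((78 - q_2)/q_3) = floor((78 - 6)/25) = 2.
That gives (2*21 + 5)/(2*25 + 6) = 47/56.
Compare the errors: |x - 21/25| = |152*25 - 21*181|/(181*25) = 1/4525, and |x - 47/56| = |152*56 - 47*181|/(181*56) = 5/10136.
Cross-multiplying, 1*10136 = 10136 < 22625 = 5*4525, so 1/4525 is smaller: the convergent 21/25 is closer to x than 47/56.

21/25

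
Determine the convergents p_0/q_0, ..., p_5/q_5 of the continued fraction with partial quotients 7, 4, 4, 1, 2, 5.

7/1, 29/4, 123/17, 152/21, 427/59, 2287/316

Using the convergent recurrence p_i = a_i*p_{i-1} + p_{i-2}, q_i = a_i*q_{i-1} + q_{i-2} with p_{-2}=0, p_{-1}=1, q_{-2}=1, q_{-1}=0:
  i=0: a_0=7, p_0 = 7*1 + 0 = 7, q_0 = 7*0 + 1 = 1.
  i=1: a_1=4, p_1 = 4*7 + 1 = 29, q_1 = 4*1 + 0 = 4.
  i=2: a_2=4, p_2 = 4*29 + 7 = 123, q_2 = 4*4 + 1 = 17.
  i=3: a_3=1, p_3 = 1*123 + 29 = 152, q_3 = 1*17 + 4 = 21.
  i=4: a_4=2, p_4 = 2*152 + 123 = 427, q_4 = 2*21 + 17 = 59.
  i=5: a_5=5, p_5 = 5*427 + 152 = 2287, q_5 = 5*59 + 21 = 316.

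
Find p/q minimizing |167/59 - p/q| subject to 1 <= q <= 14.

Expand x = 167/59 as a continued fraction with the Euclidean algorithm:
  167 = 2*59 + 49, so a_0 = 2.
  59 = 1*49 + 10, so a_1 = 1.
  49 = 4*10 + 9, so a_2 = 4.
  10 = 1*9 + 1, so a_3 = 1.
  9 = 9*1 + 0, so a_4 = 9.
so x = [2; 1, 4, 1, 9].
Convergents (p_i = a_i*p_{i-1} + p_{i-2}, q_i = a_i*q_{i-1} + q_{i-2} with p_{-2}=0, p_{-1}=1, q_{-2}=1, q_{-1}=0), until the denominator exceeds 14:
  i=0: a_0=2, p_0 = 2*1 + 0 = 2, q_0 = 2*0 + 1 = 1.
  i=1: a_1=1, p_1 = 1*2 + 1 = 3, q_1 = 1*1 + 0 = 1.
  i=2: a_2=4, p_2 = 4*3 + 2 = 14, q_2 = 4*1 + 1 = 5.
  i=3: a_3=1, p_3 = 1*14 + 3 = 17, q_3 = 1*5 + 1 = 6.
  i=4: a_4=9, p_4 = 9*17 + 14 = 167, q_4 = 9*6 + 5 = 59.
q_4 = 59 > 14, so the last convergent with denominator <= 14 is p_3/q_3 = 17/6.
The closest fraction with denominator <= 14 is either p_3/q_3 or the intermediate fraction (k*p_3 + p_2)/(k*q_3 + q_2) with the largest k >= 1 whose denominator stays <= 14; these approach x as k grows, and every other convergent or intermediate fraction in range is farther away.
Largest k: floor((14 - q_2)/q_3) = floor((14 - 5)/6) = 1.
That gives (1*17 + 14)/(1*6 + 5) = 31/11.
Compare the errors: |x - 17/6| = |167*6 - 17*59|/(59*6) = 1/354, and |x - 31/11| = |167*11 - 31*59|/(59*11) = 8/649.
Cross-multiplying, 1*649 = 649 < 2832 = 8*354, so 1/354 is smaller: the convergent 17/6 is closer to x than 31/11.

17/6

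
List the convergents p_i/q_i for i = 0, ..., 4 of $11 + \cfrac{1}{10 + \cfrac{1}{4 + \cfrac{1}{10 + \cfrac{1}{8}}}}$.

Using the convergent recurrence p_i = a_i*p_{i-1} + p_{i-2}, q_i = a_i*q_{i-1} + q_{i-2} with p_{-2}=0, p_{-1}=1, q_{-2}=1, q_{-1}=0:
  i=0: a_0=11, p_0 = 11*1 + 0 = 11, q_0 = 11*0 + 1 = 1.
  i=1: a_1=10, p_1 = 10*11 + 1 = 111, q_1 = 10*1 + 0 = 10.
  i=2: a_2=4, p_2 = 4*111 + 11 = 455, q_2 = 4*10 + 1 = 41.
  i=3: a_3=10, p_3 = 10*455 + 111 = 4661, q_3 = 10*41 + 10 = 420.
  i=4: a_4=8, p_4 = 8*4661 + 455 = 37743, q_4 = 8*420 + 41 = 3401.

11/1, 111/10, 455/41, 4661/420, 37743/3401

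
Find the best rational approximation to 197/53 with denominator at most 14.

Expand x = 197/53 as a continued fraction with the Euclidean algorithm:
  197 = 3*53 + 38, so a_0 = 3.
  53 = 1*38 + 15, so a_1 = 1.
  38 = 2*15 + 8, so a_2 = 2.
  15 = 1*8 + 7, so a_3 = 1.
  8 = 1*7 + 1, so a_4 = 1.
  7 = 7*1 + 0, so a_5 = 7.
so x = [3; 1, 2, 1, 1, 7].
Convergents (p_i = a_i*p_{i-1} + p_{i-2}, q_i = a_i*q_{i-1} + q_{i-2} with p_{-2}=0, p_{-1}=1, q_{-2}=1, q_{-1}=0), until the denominator exceeds 14:
  i=0: a_0=3, p_0 = 3*1 + 0 = 3, q_0 = 3*0 + 1 = 1.
  i=1: a_1=1, p_1 = 1*3 + 1 = 4, q_1 = 1*1 + 0 = 1.
  i=2: a_2=2, p_2 = 2*4 + 3 = 11, q_2 = 2*1 + 1 = 3.
  i=3: a_3=1, p_3 = 1*11 + 4 = 15, q_3 = 1*3 + 1 = 4.
  i=4: a_4=1, p_4 = 1*15 + 11 = 26, q_4 = 1*4 + 3 = 7.
  i=5: a_5=7, p_5 = 7*26 + 15 = 197, q_5 = 7*7 + 4 = 53.
q_5 = 53 > 14, so the last convergent with denominator <= 14 is p_4/q_4 = 26/7.
The closest fraction with denominator <= 14 is either p_4/q_4 or the intermediate fraction (k*p_4 + p_3)/(k*q_4 + q_3) with the largest k >= 1 whose denominator stays <= 14; these approach x as k grows, and every other convergent or intermediate fraction in range is farther away.
Largest k: floor((14 - q_3)/q_4) = floor((14 - 4)/7) = 1.
That gives (1*26 + 15)/(1*7 + 4) = 41/11.
Compare the errors: |x - 26/7| = |197*7 - 26*53|/(53*7) = 1/371, and |x - 41/11| = |197*11 - 41*53|/(53*11) = 6/583.
Cross-multiplying, 1*583 = 583 < 2226 = 6*371, so 1/371 is smaller: the convergent 26/7 is closer to x than 41/11.

26/7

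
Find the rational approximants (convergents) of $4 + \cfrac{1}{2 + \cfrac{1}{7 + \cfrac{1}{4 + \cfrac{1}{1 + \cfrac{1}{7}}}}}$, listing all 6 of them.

Using the convergent recurrence p_i = a_i*p_{i-1} + p_{i-2}, q_i = a_i*q_{i-1} + q_{i-2} with p_{-2}=0, p_{-1}=1, q_{-2}=1, q_{-1}=0:
  i=0: a_0=4, p_0 = 4*1 + 0 = 4, q_0 = 4*0 + 1 = 1.
  i=1: a_1=2, p_1 = 2*4 + 1 = 9, q_1 = 2*1 + 0 = 2.
  i=2: a_2=7, p_2 = 7*9 + 4 = 67, q_2 = 7*2 + 1 = 15.
  i=3: a_3=4, p_3 = 4*67 + 9 = 277, q_3 = 4*15 + 2 = 62.
  i=4: a_4=1, p_4 = 1*277 + 67 = 344, q_4 = 1*62 + 15 = 77.
  i=5: a_5=7, p_5 = 7*344 + 277 = 2685, q_5 = 7*77 + 62 = 601.

4/1, 9/2, 67/15, 277/62, 344/77, 2685/601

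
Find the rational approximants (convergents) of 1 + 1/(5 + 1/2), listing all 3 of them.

1/1, 6/5, 13/11

Using the convergent recurrence p_i = a_i*p_{i-1} + p_{i-2}, q_i = a_i*q_{i-1} + q_{i-2} with p_{-2}=0, p_{-1}=1, q_{-2}=1, q_{-1}=0:
  i=0: a_0=1, p_0 = 1*1 + 0 = 1, q_0 = 1*0 + 1 = 1.
  i=1: a_1=5, p_1 = 5*1 + 1 = 6, q_1 = 5*1 + 0 = 5.
  i=2: a_2=2, p_2 = 2*6 + 1 = 13, q_2 = 2*5 + 1 = 11.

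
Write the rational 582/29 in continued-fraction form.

[20; 14, 2]

Run the Euclidean algorithm on 582 and 29; the successive quotients are the partial quotients a_0, a_1, ... (each step inverts the fractional part left over by the previous one):
  582 = 20*29 + 2, so a_0 = 20.
  29 = 14*2 + 1, so a_1 = 14.
  2 = 2*1 + 0, so a_2 = 2.
The remainder reaches 0 after 3 divisions, so the expansion has 3 partial quotients, read off in order.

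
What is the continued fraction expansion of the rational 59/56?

[1; 18, 1, 2]

Run the Euclidean algorithm on 59 and 56; the successive quotients are the partial quotients a_0, a_1, ... (each step inverts the fractional part left over by the previous one):
  59 = 1*56 + 3, so a_0 = 1.
  56 = 18*3 + 2, so a_1 = 18.
  3 = 1*2 + 1, so a_2 = 1.
  2 = 2*1 + 0, so a_3 = 2.
The remainder reaches 0 after 4 divisions, so the expansion has 4 partial quotients, read off in order.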